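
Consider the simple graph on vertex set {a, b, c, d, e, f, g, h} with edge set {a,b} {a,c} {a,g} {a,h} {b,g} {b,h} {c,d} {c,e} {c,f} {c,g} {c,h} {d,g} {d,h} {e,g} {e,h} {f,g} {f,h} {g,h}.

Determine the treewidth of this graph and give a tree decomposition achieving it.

Each bag holds 4 vertices, so the decomposition has width 3, which upper-bounds the treewidth. For the lower bound, the 4 vertices {c, d, g, h} are pairwise adjacent, and any tree decomposition puts a clique entirely inside one bag — forcing width ≥ 3. Therefore the treewidth is 3.

Treewidth 3.
Bags: B1 = {c, d, g, h}  B2 = {a, c, g, h}  B3 = {c, e, g, h}  B4 = {c, f, g, h}  B5 = {a, b, g, h}
Tree: B1–B2, B2–B3, B2–B4, B2–B5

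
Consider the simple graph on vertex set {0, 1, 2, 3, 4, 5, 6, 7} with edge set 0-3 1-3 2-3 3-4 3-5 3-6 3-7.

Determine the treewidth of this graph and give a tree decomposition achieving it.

The largest bag has 2 vertices, giving width 1; this decomposition certifies tw(G) ≤ 1. G has an edge, so its treewidth is at least 1. Therefore the treewidth is 1.

Treewidth 1.
Bags: B1 = {0, 3}  B2 = {2, 3}  B3 = {1, 3}  B4 = {3, 4}  B5 = {3, 5}  B6 = {3, 6}  B7 = {3, 7}
Tree: B1–B2, B1–B3, B1–B4, B3–B5, B3–B6, B2–B7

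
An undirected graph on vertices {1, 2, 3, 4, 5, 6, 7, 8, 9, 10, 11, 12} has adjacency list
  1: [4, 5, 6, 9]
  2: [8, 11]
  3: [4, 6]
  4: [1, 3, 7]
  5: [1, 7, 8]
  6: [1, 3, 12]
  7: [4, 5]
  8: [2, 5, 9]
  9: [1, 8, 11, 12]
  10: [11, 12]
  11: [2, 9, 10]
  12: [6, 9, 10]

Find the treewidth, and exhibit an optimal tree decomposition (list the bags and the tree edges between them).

Treewidth 3.
One such decomposition:
Bags: B1 = {2, 10, 11, 12}  B2 = {2, 9, 11, 12}  B3 = {2, 8, 9, 12}  B4 = {6, 8, 9, 12}  B5 = {1, 6, 8, 9}  B6 = {1, 5, 6, 8}  B7 = {1, 3, 5, 6}  B8 = {1, 3, 4, 5}  B9 = {3, 4, 5, 7}
Tree: B1–B2, B2–B3, B3–B4, B4–B5, B5–B6, B6–B7, B7–B8, B8–B9

Each bag holds 4 vertices, so the decomposition has width 3, which upper-bounds the treewidth. For the lower bound: the 4 vertex sets {2,10,11}, {12}, {9}, {1,5,6,8} are disjoint, each induces a connected subgraph, and every pair is joined by at least one edge of G. Contracting each set to a single vertex therefore yields K_{4} as a minor, and since treewidth is minor-monotone, tw(G) ≥ tw(K_{4}) = 3. Therefore the treewidth is 3.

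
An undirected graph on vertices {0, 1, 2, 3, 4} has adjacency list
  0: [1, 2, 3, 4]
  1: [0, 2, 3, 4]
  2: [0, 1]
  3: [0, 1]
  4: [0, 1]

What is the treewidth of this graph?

2

A width-2 tree decomposition is:
Bags: B1 = {0, 1, 4}  B2 = {0, 1, 2}  B3 = {0, 1, 3}
Tree: B1–B2, B2–B3
Every bag has size at most 3, so the width is 3 − 1 = 2 and tw(G) ≤ 2. Conversely, {0, 1, 2} is a clique of size 3, and the vertices of any clique must share a bag in every tree decomposition; so some bag has ≥ 3 vertices and tw(G) ≥ 2. Hence tw(G) = 2 exactly.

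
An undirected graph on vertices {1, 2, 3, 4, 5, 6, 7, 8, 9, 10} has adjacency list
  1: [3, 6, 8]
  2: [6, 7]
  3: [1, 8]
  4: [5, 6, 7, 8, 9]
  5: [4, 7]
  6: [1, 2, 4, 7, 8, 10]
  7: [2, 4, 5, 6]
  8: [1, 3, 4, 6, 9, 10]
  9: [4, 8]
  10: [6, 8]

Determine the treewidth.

2

A width-2 tree decomposition is:
Bags: B1 = {4, 6, 8}  B2 = {1, 6, 8}  B3 = {4, 8, 9}  B4 = {4, 6, 7}  B5 = {6, 8, 10}  B6 = {4, 5, 7}  B7 = {1, 3, 8}  B8 = {2, 6, 7}
Tree: B1–B2, B1–B3, B1–B4, B1–B5, B4–B6, B2–B7, B4–B8
Every bag has size at most 3, so the width is 3 − 1 = 2 and tw(G) ≤ 2. Conversely, {4, 8, 9} is a clique of size 3, and the vertices of any clique must share a bag in every tree decomposition; so some bag has ≥ 3 vertices and tw(G) ≥ 2. The upper and lower bounds meet at 2, so that is the treewidth.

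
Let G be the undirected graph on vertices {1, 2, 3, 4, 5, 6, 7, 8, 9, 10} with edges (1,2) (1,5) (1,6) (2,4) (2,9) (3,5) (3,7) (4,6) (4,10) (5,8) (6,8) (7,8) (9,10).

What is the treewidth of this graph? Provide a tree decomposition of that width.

Treewidth 2.
Bags: B1 = {3, 5, 7}  B2 = {5, 7, 8}  B3 = {1, 5, 8}  B4 = {1, 6, 8}  B5 = {1, 2, 6}  B6 = {2, 4, 6}  B7 = {2, 4, 9}  B8 = {4, 9, 10}
Tree: B1–B2, B2–B3, B3–B4, B4–B5, B5–B6, B6–B7, B7–B8

Each bag holds 3 vertices, so the decomposition has width 2, which upper-bounds the treewidth. Since 3–7–8–5–3 is a cycle in G, G is not acyclic. Forests are exactly the graphs of treewidth ≤ 1, so tw(G) ≥ 2. Therefore the treewidth is 2.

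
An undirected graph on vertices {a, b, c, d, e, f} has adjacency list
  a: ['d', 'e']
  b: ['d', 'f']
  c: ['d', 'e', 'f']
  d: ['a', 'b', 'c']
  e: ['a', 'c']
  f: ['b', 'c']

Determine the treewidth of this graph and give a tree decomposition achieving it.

Treewidth 2.
One optimal decomposition is:
Bags: B1 = {b, d, f}  B2 = {c, d, f}  B3 = {a, c, d}  B4 = {a, c, e}
Tree: B1–B2, B2–B3, B3–B4

The largest bag has 3 vertices, giving width 2; this decomposition certifies tw(G) ≤ 2. The edges b–f–c–d–b form a cycle, so G is not a tree and its treewidth is at least 2. Therefore the treewidth is 2.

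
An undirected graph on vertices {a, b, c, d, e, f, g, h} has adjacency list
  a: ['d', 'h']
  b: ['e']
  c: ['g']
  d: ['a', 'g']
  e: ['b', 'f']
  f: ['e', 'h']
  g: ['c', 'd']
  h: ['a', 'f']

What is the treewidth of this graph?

A width-1 tree decomposition is:
Bags: B1 = {b, e}  B2 = {e, f}  B3 = {f, h}  B4 = {a, h}  B5 = {a, d}  B6 = {d, g}  B7 = {c, g}
Tree: B1–B2, B2–B3, B3–B4, B4–B5, B5–B6, B6–B7
Each bag holds 2 vertices, so the decomposition has width 1, which upper-bounds the treewidth. Any graph with an edge has treewidth ≥ 1, and G has the edge b–e. Hence tw(G) = 1 exactly.

1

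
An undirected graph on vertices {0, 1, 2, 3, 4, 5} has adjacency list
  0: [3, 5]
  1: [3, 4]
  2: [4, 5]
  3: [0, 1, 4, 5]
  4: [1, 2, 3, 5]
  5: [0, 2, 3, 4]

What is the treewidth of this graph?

A width-2 tree decomposition is:
Bags: B1 = {0, 3, 5}  B2 = {3, 4, 5}  B3 = {2, 4, 5}  B4 = {1, 3, 4}
Tree: B1–B2, B2–B3, B2–B4
Every bag has size at most 3, so the width is 3 − 1 = 2 and tw(G) ≤ 2. Conversely, {2, 4, 5} is a clique of size 3, and the vertices of any clique must share a bag in every tree decomposition; so some bag has ≥ 3 vertices and tw(G) ≥ 2. Therefore the treewidth is 2.

2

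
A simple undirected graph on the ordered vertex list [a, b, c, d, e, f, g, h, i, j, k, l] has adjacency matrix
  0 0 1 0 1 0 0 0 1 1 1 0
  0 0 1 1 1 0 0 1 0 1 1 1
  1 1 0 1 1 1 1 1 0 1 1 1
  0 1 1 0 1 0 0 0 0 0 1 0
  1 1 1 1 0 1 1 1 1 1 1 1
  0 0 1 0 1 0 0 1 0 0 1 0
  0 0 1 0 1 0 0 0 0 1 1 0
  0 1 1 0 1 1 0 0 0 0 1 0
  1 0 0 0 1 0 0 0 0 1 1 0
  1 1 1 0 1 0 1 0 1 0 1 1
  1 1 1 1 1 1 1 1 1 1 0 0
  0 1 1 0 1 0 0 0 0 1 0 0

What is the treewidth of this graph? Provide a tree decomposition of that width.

Each bag holds 5 vertices, so the decomposition has width 4, which upper-bounds the treewidth. Conversely, {b, c, e, j, l} is a clique of size 5, and the vertices of any clique must share a bag in every tree decomposition; so some bag has ≥ 5 vertices and tw(G) ≥ 4. Therefore the treewidth is 4.

Treewidth 4.
One such decomposition:
Bags: B1 = {b, c, e, j, k}  B2 = {b, c, e, h, k}  B3 = {b, c, e, j, l}  B4 = {a, c, e, j, k}  B5 = {b, c, d, e, k}  B6 = {c, e, f, h, k}  B7 = {a, e, i, j, k}  B8 = {c, e, g, j, k}
Tree: B1–B2, B1–B3, B1–B4, B1–B5, B2–B6, B4–B7, B4–B8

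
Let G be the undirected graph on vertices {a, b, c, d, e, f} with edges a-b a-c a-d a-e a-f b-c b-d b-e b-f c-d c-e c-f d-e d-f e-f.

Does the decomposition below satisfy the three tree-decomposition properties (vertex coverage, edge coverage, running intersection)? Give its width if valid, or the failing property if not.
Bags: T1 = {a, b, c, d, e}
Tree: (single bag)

No — vertex f appears in no bag.

A tree decomposition must satisfy three properties: every vertex lies in some bag; for every edge, both endpoints lie together in some bag; and for every vertex, the bags containing it form a connected subtree. Here vertex f appears in no bag, so the decomposition is invalid.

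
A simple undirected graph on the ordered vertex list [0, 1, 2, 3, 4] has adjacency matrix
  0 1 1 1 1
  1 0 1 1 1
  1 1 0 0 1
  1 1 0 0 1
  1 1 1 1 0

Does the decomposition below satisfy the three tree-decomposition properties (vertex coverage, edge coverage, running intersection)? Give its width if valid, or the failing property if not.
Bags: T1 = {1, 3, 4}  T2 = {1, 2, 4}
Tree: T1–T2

A tree decomposition must satisfy three properties: every vertex lies in some bag; for every edge, both endpoints lie together in some bag; and for every vertex, the bags containing it form a connected subtree. Here vertex 0 appears in no bag, so the decomposition is invalid.

No — vertex 0 appears in no bag.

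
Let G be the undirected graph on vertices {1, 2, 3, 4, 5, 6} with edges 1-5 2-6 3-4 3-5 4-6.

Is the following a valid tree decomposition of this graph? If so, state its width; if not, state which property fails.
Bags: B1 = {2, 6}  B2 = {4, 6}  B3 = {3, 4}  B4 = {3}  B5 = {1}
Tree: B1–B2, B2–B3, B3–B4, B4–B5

No — vertex 5 appears in no bag.

A tree decomposition must satisfy three properties: every vertex lies in some bag; for every edge, both endpoints lie together in some bag; and for every vertex, the bags containing it form a connected subtree. Here vertex 5 appears in no bag, so the decomposition is invalid.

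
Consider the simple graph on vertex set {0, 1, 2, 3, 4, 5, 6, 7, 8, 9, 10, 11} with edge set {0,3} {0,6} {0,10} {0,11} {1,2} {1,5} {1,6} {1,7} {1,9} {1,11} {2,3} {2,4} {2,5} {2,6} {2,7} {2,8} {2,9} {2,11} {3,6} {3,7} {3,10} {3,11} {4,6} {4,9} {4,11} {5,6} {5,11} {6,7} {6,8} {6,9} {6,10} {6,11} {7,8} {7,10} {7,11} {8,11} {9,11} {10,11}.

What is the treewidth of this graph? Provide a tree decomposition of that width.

Treewidth 4.
One such decomposition:
Bags: B1 = {3, 6, 7, 10, 11}  B2 = {2, 3, 6, 7, 11}  B3 = {1, 2, 6, 7, 11}  B4 = {1, 2, 6, 9, 11}  B5 = {1, 2, 5, 6, 11}  B6 = {2, 4, 6, 9, 11}  B7 = {0, 3, 6, 10, 11}  B8 = {2, 6, 7, 8, 11}
Tree: B1–B2, B2–B3, B3–B4, B4–B5, B4–B6, B1–B7, B2–B8

The largest bag has 5 vertices, giving width 4; this decomposition certifies tw(G) ≤ 4. Conversely, {0, 3, 6, 10, 11} is a clique of size 5, and the vertices of any clique must share a bag in every tree decomposition; so some bag has ≥ 5 vertices and tw(G) ≥ 4. Combining the bounds, tw(G) = 4.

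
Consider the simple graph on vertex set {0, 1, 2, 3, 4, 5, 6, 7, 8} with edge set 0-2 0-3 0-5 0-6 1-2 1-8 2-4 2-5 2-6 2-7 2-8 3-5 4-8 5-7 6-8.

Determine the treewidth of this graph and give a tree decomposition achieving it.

The largest bag has 3 vertices, giving width 2; this decomposition certifies tw(G) ≤ 2. For the lower bound, the 3 vertices {0, 2, 5} are pairwise adjacent, and any tree decomposition puts a clique entirely inside one bag — forcing width ≥ 2. Therefore the treewidth is 2.

Treewidth 2.
Bags: B1 = {0, 2, 6}  B2 = {0, 2, 5}  B3 = {2, 6, 8}  B4 = {1, 2, 8}  B5 = {2, 5, 7}  B6 = {2, 4, 8}  B7 = {0, 3, 5}
Tree: B1–B2, B1–B3, B3–B4, B2–B5, B3–B6, B2–B7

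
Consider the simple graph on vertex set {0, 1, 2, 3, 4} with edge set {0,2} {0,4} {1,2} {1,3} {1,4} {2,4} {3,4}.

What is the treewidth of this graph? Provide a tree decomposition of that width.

Every bag has size at most 3, so the width is 3 − 1 = 2 and tw(G) ≤ 2. On the other hand G contains the 3-clique {0, 2, 4}. A clique must lie in a single bag of any decomposition, so no decomposition can have width below 2. The upper and lower bounds meet at 2, so that is the treewidth.

Treewidth 2.
Bags: B1 = {1, 3, 4}  B2 = {1, 2, 4}  B3 = {0, 2, 4}
Tree: B1–B2, B2–B3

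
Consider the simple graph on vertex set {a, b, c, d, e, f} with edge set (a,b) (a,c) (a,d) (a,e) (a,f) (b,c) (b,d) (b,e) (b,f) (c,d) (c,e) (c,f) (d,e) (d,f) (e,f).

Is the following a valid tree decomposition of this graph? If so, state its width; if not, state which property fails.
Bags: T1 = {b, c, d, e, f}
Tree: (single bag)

No — vertex a appears in no bag.

A tree decomposition must satisfy three properties: every vertex lies in some bag; for every edge, both endpoints lie together in some bag; and for every vertex, the bags containing it form a connected subtree. Here vertex a appears in no bag, so the decomposition is invalid.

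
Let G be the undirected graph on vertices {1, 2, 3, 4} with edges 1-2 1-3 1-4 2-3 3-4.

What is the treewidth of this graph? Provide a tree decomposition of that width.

Treewidth 2.
One such decomposition:
Bags: B1 = {1, 2, 3}  B2 = {1, 3, 4}
Tree: B1–B2

Each bag holds 3 vertices, so the decomposition has width 2, which upper-bounds the treewidth. On the other hand G contains the 3-clique {1, 2, 3}. A clique must lie in a single bag of any decomposition, so no decomposition can have width below 2. Therefore the treewidth is 2.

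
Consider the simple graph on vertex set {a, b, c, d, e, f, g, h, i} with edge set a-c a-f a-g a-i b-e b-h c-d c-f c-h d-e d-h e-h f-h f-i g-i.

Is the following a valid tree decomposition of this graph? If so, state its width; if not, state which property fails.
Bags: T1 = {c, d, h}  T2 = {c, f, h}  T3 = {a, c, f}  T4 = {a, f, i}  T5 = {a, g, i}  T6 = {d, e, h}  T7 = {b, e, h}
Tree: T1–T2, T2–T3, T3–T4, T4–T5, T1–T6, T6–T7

Yes; width 2.

Vertex coverage: the bags together contain {a, b, c, d, e, f, g, h, i}, the full vertex set. Edge coverage: each edge of G has both endpoints in at least one bag. Running intersection: for every vertex, the bags containing it form a connected subtree. All three properties hold, so this is a valid tree decomposition of width max|bag| − 1 = 2, and hence tw(G) ≤ 2.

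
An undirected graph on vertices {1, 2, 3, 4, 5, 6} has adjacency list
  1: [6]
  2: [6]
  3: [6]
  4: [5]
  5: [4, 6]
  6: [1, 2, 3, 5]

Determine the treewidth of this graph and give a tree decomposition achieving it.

The largest bag has 2 vertices, giving width 1; this decomposition certifies tw(G) ≤ 1. G has an edge, so its treewidth is at least 1. The upper and lower bounds meet at 1, so that is the treewidth.

Treewidth 1.
Bags: B1 = {5, 6}  B2 = {1, 6}  B3 = {3, 6}  B4 = {2, 6}  B5 = {4, 5}
Tree: B1–B2, B1–B3, B1–B4, B1–B5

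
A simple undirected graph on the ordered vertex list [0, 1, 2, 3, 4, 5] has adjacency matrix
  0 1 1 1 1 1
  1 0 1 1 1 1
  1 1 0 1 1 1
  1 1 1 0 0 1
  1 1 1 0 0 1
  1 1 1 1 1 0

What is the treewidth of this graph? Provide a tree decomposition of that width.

Treewidth 4.
One optimal decomposition is:
Bags: B1 = {0, 1, 2, 3, 5}  B2 = {0, 1, 2, 4, 5}
Tree: B1–B2

Each bag holds 5 vertices, so the decomposition has width 4, which upper-bounds the treewidth. Conversely, {0, 1, 2, 3, 5} is a clique of size 5, and the vertices of any clique must share a bag in every tree decomposition; so some bag has ≥ 5 vertices and tw(G) ≥ 4. Combining the bounds, tw(G) = 4.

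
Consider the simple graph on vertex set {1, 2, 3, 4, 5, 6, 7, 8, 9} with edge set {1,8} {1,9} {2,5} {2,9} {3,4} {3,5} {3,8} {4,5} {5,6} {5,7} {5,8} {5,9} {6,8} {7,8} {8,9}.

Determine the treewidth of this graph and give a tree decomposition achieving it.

Every bag has size at most 3, so the width is 3 − 1 = 2 and tw(G) ≤ 2. Conversely, {1, 8, 9} is a clique of size 3, and the vertices of any clique must share a bag in every tree decomposition; so some bag has ≥ 3 vertices and tw(G) ≥ 2. Combining the bounds, tw(G) = 2.

Treewidth 2.
One optimal decomposition is:
Bags: B1 = {3, 5, 8}  B2 = {3, 4, 5}  B3 = {5, 8, 9}  B4 = {1, 8, 9}  B5 = {5, 7, 8}  B6 = {2, 5, 9}  B7 = {5, 6, 8}
Tree: B1–B2, B1–B3, B3–B4, B3–B5, B3–B6, B3–B7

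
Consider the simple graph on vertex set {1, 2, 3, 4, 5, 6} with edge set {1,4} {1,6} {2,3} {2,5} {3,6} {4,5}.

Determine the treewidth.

A width-2 tree decomposition is:
Bags: B1 = {2, 3, 6}  B2 = {1, 2, 6}  B3 = {1, 2, 4}  B4 = {2, 4, 5}
Tree: B1–B2, B2–B3, B3–B4
Every bag has size at most 3, so the width is 3 − 1 = 2 and tw(G) ≤ 2. For the lower bound, G contains the cycle 2–3–6–1–4–5–2, so G is not a forest; only forests have treewidth ≤ 1, hence tw(G) ≥ 2. Combining the bounds, tw(G) = 2.

2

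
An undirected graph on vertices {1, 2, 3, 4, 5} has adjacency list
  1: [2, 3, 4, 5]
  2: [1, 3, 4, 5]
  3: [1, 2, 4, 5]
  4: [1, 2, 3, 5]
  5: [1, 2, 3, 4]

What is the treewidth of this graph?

4

A width-4 tree decomposition is:
Bags: B1 = {1, 2, 3, 4, 5}
Tree: (single bag)
A single bag containing all 5 vertices is trivially a valid decomposition of width 4. For the lower bound, the 5 vertices {1, 2, 3, 4, 5} are pairwise adjacent, and any tree decomposition puts a clique entirely inside one bag — forcing width ≥ 4. Combining the bounds, tw(G) = 4.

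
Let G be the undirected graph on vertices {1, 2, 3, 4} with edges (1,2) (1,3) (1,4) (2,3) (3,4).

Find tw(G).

2

A width-2 tree decomposition is:
Bags: B1 = {1, 2, 3}  B2 = {1, 3, 4}
Tree: B1–B2
Each bag holds 3 vertices, so the decomposition has width 2, which upper-bounds the treewidth. On the other hand G contains the 3-clique {1, 2, 3}. A clique must lie in a single bag of any decomposition, so no decomposition can have width below 2. Combining the bounds, tw(G) = 2.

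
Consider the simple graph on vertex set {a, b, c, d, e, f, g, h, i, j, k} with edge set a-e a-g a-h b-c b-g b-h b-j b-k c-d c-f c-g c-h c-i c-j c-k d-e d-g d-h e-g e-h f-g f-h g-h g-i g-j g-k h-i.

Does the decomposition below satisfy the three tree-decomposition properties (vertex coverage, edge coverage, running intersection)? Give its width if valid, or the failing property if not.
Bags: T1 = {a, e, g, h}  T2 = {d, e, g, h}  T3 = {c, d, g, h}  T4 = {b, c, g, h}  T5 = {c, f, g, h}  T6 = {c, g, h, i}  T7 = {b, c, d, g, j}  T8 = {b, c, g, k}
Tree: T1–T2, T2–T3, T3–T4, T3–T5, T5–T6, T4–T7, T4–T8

No — bags containing vertex d are not connected in the tree.

A tree decomposition must satisfy three properties: every vertex lies in some bag; for every edge, both endpoints lie together in some bag; and for every vertex, the bags containing it form a connected subtree. Here bags containing vertex d are not connected in the tree, so the decomposition is invalid.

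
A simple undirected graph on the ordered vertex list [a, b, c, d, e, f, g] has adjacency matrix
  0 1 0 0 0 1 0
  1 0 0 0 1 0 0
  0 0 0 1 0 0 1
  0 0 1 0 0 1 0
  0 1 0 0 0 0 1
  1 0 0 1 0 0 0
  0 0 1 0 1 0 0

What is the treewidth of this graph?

A width-2 tree decomposition is:
Bags: B1 = {a, b, e}  B2 = {a, e, g}  B3 = {a, c, g}  B4 = {a, c, d}  B5 = {a, d, f}
Tree: B1–B2, B2–B3, B3–B4, B4–B5
Each bag holds 3 vertices, so the decomposition has width 2, which upper-bounds the treewidth. The edges a–b–e–g–c–d–f–a form a cycle, so G is not a tree and its treewidth is at least 2. Combining the bounds, tw(G) = 2.

2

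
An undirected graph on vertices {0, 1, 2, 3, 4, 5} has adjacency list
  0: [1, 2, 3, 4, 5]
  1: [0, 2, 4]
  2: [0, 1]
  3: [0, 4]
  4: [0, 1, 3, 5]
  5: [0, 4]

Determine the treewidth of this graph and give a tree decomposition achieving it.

Treewidth 2.
One such decomposition:
Bags: B1 = {0, 1, 4}  B2 = {0, 1, 2}  B3 = {0, 3, 4}  B4 = {0, 4, 5}
Tree: B1–B2, B1–B3, B3–B4

Each bag holds 3 vertices, so the decomposition has width 2, which upper-bounds the treewidth. On the other hand G contains the 3-clique {0, 1, 2}. A clique must lie in a single bag of any decomposition, so no decomposition can have width below 2. The upper and lower bounds meet at 2, so that is the treewidth.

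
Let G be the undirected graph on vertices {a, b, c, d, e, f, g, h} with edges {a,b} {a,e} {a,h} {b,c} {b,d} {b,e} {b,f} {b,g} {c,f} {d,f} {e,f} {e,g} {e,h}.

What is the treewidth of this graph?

2

A width-2 tree decomposition is:
Bags: B1 = {b, c, f}  B2 = {b, e, f}  B3 = {b, d, f}  B4 = {a, b, e}  B5 = {b, e, g}  B6 = {a, e, h}
Tree: B1–B2, B1–B3, B2–B4, B4–B5, B4–B6
Every bag has size at most 3, so the width is 3 − 1 = 2 and tw(G) ≤ 2. On the other hand G contains the 3-clique {a, e, h}. A clique must lie in a single bag of any decomposition, so no decomposition can have width below 2. Combining the bounds, tw(G) = 2.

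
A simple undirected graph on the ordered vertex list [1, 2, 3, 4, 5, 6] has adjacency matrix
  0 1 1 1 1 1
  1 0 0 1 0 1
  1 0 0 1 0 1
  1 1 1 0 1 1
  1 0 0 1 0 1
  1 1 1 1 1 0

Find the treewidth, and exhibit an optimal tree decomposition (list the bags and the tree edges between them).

Each bag holds 4 vertices, so the decomposition has width 3, which upper-bounds the treewidth. For the lower bound, the 4 vertices {1, 2, 4, 6} are pairwise adjacent, and any tree decomposition puts a clique entirely inside one bag — forcing width ≥ 3. The upper and lower bounds meet at 3, so that is the treewidth.

Treewidth 3.
One optimal decomposition is:
Bags: B1 = {1, 4, 5, 6}  B2 = {1, 3, 4, 6}  B3 = {1, 2, 4, 6}
Tree: B1–B2, B2–B3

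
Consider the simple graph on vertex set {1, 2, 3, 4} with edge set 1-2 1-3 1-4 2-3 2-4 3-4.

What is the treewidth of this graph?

A width-3 tree decomposition is:
Bags: B1 = {1, 2, 3, 4}
Tree: (single bag)
A single bag containing all 4 vertices is trivially a valid decomposition of width 3. Conversely, {1, 2, 3, 4} is a clique of size 4, and the vertices of any clique must share a bag in every tree decomposition; so some bag has ≥ 4 vertices and tw(G) ≥ 3. Combining the bounds, tw(G) = 3.

3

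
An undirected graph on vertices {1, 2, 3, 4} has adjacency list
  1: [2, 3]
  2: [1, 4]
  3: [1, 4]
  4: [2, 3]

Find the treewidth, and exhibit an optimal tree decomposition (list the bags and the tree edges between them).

The largest bag has 3 vertices, giving width 2; this decomposition certifies tw(G) ≤ 2. Since 1–2–4–3–1 is a cycle in G, G is not acyclic. Forests are exactly the graphs of treewidth ≤ 1, so tw(G) ≥ 2. The upper and lower bounds meet at 2, so that is the treewidth.

Treewidth 2.
One such decomposition:
Bags: B1 = {1, 2, 4}  B2 = {1, 3, 4}
Tree: B1–B2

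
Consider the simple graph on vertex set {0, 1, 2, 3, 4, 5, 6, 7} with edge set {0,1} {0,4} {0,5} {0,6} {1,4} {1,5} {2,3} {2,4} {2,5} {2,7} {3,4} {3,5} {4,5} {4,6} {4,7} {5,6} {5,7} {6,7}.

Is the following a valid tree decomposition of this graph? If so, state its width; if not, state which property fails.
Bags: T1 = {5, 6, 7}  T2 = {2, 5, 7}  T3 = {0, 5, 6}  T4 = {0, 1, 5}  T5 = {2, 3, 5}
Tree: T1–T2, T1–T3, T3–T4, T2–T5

No — vertex 4 appears in no bag.

A tree decomposition must satisfy three properties: every vertex lies in some bag; for every edge, both endpoints lie together in some bag; and for every vertex, the bags containing it form a connected subtree. Here vertex 4 appears in no bag, so the decomposition is invalid.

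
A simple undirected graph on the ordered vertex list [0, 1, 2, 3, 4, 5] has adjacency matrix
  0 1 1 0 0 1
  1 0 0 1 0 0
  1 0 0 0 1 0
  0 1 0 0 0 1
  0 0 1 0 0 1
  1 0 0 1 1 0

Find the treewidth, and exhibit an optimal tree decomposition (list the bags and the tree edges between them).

The largest bag has 3 vertices, giving width 2; this decomposition certifies tw(G) ≤ 2. For the lower bound, G contains the cycle 1–3–5–0–1, so G is not a forest; only forests have treewidth ≤ 1, hence tw(G) ≥ 2. Therefore the treewidth is 2.

Treewidth 2.
One optimal decomposition is:
Bags: B1 = {0, 1, 3}  B2 = {0, 3, 5}  B3 = {0, 2, 5}  B4 = {2, 4, 5}
Tree: B1–B2, B2–B3, B3–B4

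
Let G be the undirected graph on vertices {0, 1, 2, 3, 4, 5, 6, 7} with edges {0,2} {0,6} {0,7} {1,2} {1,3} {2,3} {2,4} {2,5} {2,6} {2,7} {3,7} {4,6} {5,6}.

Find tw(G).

2

A width-2 tree decomposition is:
Bags: B1 = {2, 3, 7}  B2 = {0, 2, 7}  B3 = {0, 2, 6}  B4 = {2, 5, 6}  B5 = {1, 2, 3}  B6 = {2, 4, 6}
Tree: B1–B2, B2–B3, B3–B4, B1–B5, B3–B6
Every bag has size at most 3, so the width is 3 − 1 = 2 and tw(G) ≤ 2. On the other hand G contains the 3-clique {1, 2, 3}. A clique must lie in a single bag of any decomposition, so no decomposition can have width below 2. Therefore the treewidth is 2.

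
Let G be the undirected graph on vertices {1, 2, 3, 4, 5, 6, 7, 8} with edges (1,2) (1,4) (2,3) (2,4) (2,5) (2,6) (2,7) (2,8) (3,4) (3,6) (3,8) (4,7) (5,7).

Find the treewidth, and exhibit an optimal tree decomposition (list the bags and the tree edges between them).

Every bag has size at most 3, so the width is 3 − 1 = 2 and tw(G) ≤ 2. Conversely, {1, 2, 4} is a clique of size 3, and the vertices of any clique must share a bag in every tree decomposition; so some bag has ≥ 3 vertices and tw(G) ≥ 2. Hence tw(G) = 2 exactly.

Treewidth 2.
One such decomposition:
Bags: B1 = {2, 3, 8}  B2 = {2, 3, 4}  B3 = {2, 3, 6}  B4 = {1, 2, 4}  B5 = {2, 4, 7}  B6 = {2, 5, 7}
Tree: B1–B2, B2–B3, B2–B4, B2–B5, B5–B6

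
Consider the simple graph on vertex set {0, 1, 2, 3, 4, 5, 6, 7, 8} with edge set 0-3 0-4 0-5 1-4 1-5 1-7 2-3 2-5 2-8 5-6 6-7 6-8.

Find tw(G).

A width-3 tree decomposition is:
Bags: B1 = {1, 4, 6, 7}  B2 = {1, 4, 5, 6}  B3 = {0, 4, 5, 6}  B4 = {0, 5, 6, 8}  B5 = {0, 2, 5, 8}  B6 = {0, 2, 3, 8}
Tree: B1–B2, B2–B3, B3–B4, B4–B5, B5–B6
Every bag has size at most 4, so the width is 4 − 1 = 3 and tw(G) ≤ 3. For the lower bound: the 4 vertex sets {1,4,7}, {6}, {5}, {0,2,3,8} are disjoint, each induces a connected subgraph, and every pair is joined by at least one edge of G. Contracting each set to a single vertex therefore yields K_{4} as a minor, and since treewidth is minor-monotone, tw(G) ≥ tw(K_{4}) = 3. The upper and lower bounds meet at 3, so that is the treewidth.

3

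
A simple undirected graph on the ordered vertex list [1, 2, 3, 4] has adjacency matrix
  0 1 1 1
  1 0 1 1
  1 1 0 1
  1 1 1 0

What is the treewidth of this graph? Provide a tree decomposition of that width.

Treewidth 3.
One optimal decomposition is:
Bags: B1 = {1, 2, 3, 4}
Tree: (single bag)

A single bag containing all 4 vertices is trivially a valid decomposition of width 3. For the lower bound, the 4 vertices {1, 2, 3, 4} are pairwise adjacent, and any tree decomposition puts a clique entirely inside one bag — forcing width ≥ 3. Hence tw(G) = 3 exactly.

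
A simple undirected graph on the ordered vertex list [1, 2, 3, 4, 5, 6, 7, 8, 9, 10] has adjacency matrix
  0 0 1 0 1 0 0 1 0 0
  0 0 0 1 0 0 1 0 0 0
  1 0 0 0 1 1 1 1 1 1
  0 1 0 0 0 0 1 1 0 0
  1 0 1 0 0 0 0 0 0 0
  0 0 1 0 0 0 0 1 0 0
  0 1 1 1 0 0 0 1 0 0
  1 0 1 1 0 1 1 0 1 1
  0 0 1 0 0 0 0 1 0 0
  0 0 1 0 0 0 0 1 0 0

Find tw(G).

A width-2 tree decomposition is:
Bags: B1 = {4, 7, 8}  B2 = {3, 7, 8}  B3 = {2, 4, 7}  B4 = {1, 3, 8}  B5 = {3, 8, 9}  B6 = {3, 6, 8}  B7 = {1, 3, 5}  B8 = {3, 8, 10}
Tree: B1–B2, B1–B3, B2–B4, B2–B5, B5–B6, B4–B7, B4–B8
The largest bag has 3 vertices, giving width 2; this decomposition certifies tw(G) ≤ 2. On the other hand G contains the 3-clique {2, 4, 7}. A clique must lie in a single bag of any decomposition, so no decomposition can have width below 2. Therefore the treewidth is 2.

2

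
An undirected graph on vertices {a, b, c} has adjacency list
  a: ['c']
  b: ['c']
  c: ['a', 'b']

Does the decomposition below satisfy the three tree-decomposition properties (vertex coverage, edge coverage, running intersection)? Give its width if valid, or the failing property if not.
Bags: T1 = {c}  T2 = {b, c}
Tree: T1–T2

No — vertex a appears in no bag.

A tree decomposition must satisfy three properties: every vertex lies in some bag; for every edge, both endpoints lie together in some bag; and for every vertex, the bags containing it form a connected subtree. Here vertex a appears in no bag, so the decomposition is invalid.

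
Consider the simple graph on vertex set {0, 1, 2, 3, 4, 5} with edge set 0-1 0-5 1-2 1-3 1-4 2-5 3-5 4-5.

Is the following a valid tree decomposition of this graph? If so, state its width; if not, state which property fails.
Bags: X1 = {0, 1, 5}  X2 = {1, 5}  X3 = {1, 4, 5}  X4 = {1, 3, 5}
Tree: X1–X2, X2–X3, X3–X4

A tree decomposition must satisfy three properties: every vertex lies in some bag; for every edge, both endpoints lie together in some bag; and for every vertex, the bags containing it form a connected subtree. Here vertex 2 appears in no bag, so the decomposition is invalid.

No — vertex 2 appears in no bag.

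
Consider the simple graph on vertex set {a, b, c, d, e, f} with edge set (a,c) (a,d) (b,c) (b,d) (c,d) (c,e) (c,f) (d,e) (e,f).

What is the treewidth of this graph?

A width-2 tree decomposition is:
Bags: B1 = {c, d, e}  B2 = {b, c, d}  B3 = {c, e, f}  B4 = {a, c, d}
Tree: B1–B2, B1–B3, B2–B4
The largest bag has 3 vertices, giving width 2; this decomposition certifies tw(G) ≤ 2. Conversely, {c, d, e} is a clique of size 3, and the vertices of any clique must share a bag in every tree decomposition; so some bag has ≥ 3 vertices and tw(G) ≥ 2. Combining the bounds, tw(G) = 2.

2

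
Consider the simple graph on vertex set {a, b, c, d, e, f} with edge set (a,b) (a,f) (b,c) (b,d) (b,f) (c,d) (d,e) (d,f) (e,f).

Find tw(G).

2

A width-2 tree decomposition is:
Bags: B1 = {b, d, f}  B2 = {b, c, d}  B3 = {d, e, f}  B4 = {a, b, f}
Tree: B1–B2, B1–B3, B1–B4
Each bag holds 3 vertices, so the decomposition has width 2, which upper-bounds the treewidth. On the other hand G contains the 3-clique {b, c, d}. A clique must lie in a single bag of any decomposition, so no decomposition can have width below 2. Therefore the treewidth is 2.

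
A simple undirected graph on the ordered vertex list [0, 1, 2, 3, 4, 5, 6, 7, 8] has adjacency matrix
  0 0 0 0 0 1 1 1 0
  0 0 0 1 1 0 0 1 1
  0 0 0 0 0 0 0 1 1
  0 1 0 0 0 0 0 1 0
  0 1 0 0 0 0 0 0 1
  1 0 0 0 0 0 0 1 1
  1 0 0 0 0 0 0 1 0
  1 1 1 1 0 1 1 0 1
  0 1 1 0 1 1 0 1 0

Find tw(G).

2

A width-2 tree decomposition is:
Bags: B1 = {5, 7, 8}  B2 = {0, 5, 7}  B3 = {1, 7, 8}  B4 = {0, 6, 7}  B5 = {2, 7, 8}  B6 = {1, 4, 8}  B7 = {1, 3, 7}
Tree: B1–B2, B1–B3, B2–B4, B3–B5, B3–B6, B3–B7
Each bag holds 3 vertices, so the decomposition has width 2, which upper-bounds the treewidth. Conversely, {1, 4, 8} is a clique of size 3, and the vertices of any clique must share a bag in every tree decomposition; so some bag has ≥ 3 vertices and tw(G) ≥ 2. The upper and lower bounds meet at 2, so that is the treewidth.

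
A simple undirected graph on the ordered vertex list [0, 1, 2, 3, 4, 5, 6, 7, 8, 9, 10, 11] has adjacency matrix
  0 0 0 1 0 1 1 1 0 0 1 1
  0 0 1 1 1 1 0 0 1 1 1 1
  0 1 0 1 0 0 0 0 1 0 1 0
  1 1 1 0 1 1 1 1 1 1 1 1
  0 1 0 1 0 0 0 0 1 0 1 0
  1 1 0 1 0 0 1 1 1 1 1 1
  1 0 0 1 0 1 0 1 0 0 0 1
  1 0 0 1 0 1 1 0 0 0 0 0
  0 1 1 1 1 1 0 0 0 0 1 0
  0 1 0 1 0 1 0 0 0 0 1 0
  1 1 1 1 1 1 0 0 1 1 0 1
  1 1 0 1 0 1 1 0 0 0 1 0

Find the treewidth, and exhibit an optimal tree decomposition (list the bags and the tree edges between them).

Treewidth 4.
One optimal decomposition is:
Bags: B1 = {1, 3, 5, 8, 10}  B2 = {1, 3, 5, 10, 11}  B3 = {1, 2, 3, 8, 10}  B4 = {1, 3, 4, 8, 10}  B5 = {0, 3, 5, 10, 11}  B6 = {0, 3, 5, 6, 11}  B7 = {0, 3, 5, 6, 7}  B8 = {1, 3, 5, 9, 10}
Tree: B1–B2, B1–B3, B1–B4, B2–B5, B5–B6, B6–B7, B2–B8

Every bag has size at most 5, so the width is 5 − 1 = 4 and tw(G) ≤ 4. For the lower bound, the 5 vertices {1, 2, 3, 8, 10} are pairwise adjacent, and any tree decomposition puts a clique entirely inside one bag — forcing width ≥ 4. Hence tw(G) = 4 exactly.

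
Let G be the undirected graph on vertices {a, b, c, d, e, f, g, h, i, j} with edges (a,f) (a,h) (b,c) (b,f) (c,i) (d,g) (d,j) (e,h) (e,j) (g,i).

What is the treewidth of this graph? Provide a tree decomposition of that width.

Every bag has size at most 3, so the width is 3 − 1 = 2 and tw(G) ≤ 2. The edges a–h–e–j–d–g–i–c–b–f–a form a cycle, so G is not a tree and its treewidth is at least 2. Therefore the treewidth is 2.

Treewidth 2.
One optimal decomposition is:
Bags: B1 = {a, e, h}  B2 = {a, e, j}  B3 = {a, d, j}  B4 = {a, d, g}  B5 = {a, g, i}  B6 = {a, c, i}  B7 = {a, b, c}  B8 = {a, b, f}
Tree: B1–B2, B2–B3, B3–B4, B4–B5, B5–B6, B6–B7, B7–B8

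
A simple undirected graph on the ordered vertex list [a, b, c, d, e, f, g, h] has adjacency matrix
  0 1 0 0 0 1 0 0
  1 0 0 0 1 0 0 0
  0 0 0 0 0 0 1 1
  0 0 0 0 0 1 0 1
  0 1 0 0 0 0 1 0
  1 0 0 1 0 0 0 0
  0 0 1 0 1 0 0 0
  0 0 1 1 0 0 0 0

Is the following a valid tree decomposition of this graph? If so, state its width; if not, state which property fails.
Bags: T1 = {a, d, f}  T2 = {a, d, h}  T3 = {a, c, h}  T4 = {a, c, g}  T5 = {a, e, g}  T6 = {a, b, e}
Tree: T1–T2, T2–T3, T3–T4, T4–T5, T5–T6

Vertex coverage: the bags together contain {a, b, c, d, e, f, g, h}, the full vertex set. Edge coverage: each edge of G has both endpoints in at least one bag. Running intersection: for every vertex, the bags containing it form a connected subtree. All three properties hold, so this is a valid tree decomposition of width max|bag| − 1 = 2, and hence tw(G) ≤ 2.

Yes; width 2.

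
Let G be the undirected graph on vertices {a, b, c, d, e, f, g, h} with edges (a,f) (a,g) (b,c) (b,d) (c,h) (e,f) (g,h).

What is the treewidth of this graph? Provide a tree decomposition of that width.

Each bag holds 2 vertices, so the decomposition has width 1, which upper-bounds the treewidth. Any graph with an edge has treewidth ≥ 1, and G has the edge e–f. The upper and lower bounds meet at 1, so that is the treewidth.

Treewidth 1.
Bags: B1 = {e, f}  B2 = {a, f}  B3 = {a, g}  B4 = {g, h}  B5 = {c, h}  B6 = {b, c}  B7 = {b, d}
Tree: B1–B2, B2–B3, B3–B4, B4–B5, B5–B6, B6–B7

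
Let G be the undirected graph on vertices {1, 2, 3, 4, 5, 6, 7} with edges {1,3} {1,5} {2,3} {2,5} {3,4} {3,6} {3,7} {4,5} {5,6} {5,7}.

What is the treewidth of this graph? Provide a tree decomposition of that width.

Treewidth 2.
Bags: B1 = {3, 5, 6}  B2 = {2, 3, 5}  B3 = {1, 3, 5}  B4 = {3, 5, 7}  B5 = {3, 4, 5}
Tree: B1–B2, B2–B3, B3–B4, B4–B5

Every bag has size at most 3, so the width is 3 − 1 = 2 and tw(G) ≤ 2. For the lower bound, G contains the cycle 3–6–5–2–3, so G is not a forest; only forests have treewidth ≤ 1, hence tw(G) ≥ 2. The upper and lower bounds meet at 2, so that is the treewidth.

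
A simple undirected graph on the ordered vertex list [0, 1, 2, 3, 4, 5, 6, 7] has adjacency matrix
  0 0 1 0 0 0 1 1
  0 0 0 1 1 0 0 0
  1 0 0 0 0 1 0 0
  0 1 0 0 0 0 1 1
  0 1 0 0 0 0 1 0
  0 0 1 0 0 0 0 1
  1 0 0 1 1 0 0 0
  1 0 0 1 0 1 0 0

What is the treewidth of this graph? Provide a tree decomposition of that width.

Treewidth 2.
One optimal decomposition is:
Bags: B1 = {1, 3, 4}  B2 = {3, 4, 6}  B3 = {3, 6, 7}  B4 = {0, 6, 7}  B5 = {0, 5, 7}  B6 = {0, 2, 5}
Tree: B1–B2, B2–B3, B3–B4, B4–B5, B5–B6

Every bag has size at most 3, so the width is 3 − 1 = 2 and tw(G) ≤ 2. For the lower bound, G contains the cycle 1–4–6–3–1, so G is not a forest; only forests have treewidth ≤ 1, hence tw(G) ≥ 2. Combining the bounds, tw(G) = 2.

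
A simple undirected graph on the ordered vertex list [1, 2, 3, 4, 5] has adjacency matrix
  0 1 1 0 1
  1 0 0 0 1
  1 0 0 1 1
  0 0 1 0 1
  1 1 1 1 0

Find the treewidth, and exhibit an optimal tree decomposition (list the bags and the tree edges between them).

Treewidth 2.
Bags: B1 = {1, 2, 5}  B2 = {1, 3, 5}  B3 = {3, 4, 5}
Tree: B1–B2, B2–B3

Each bag holds 3 vertices, so the decomposition has width 2, which upper-bounds the treewidth. Conversely, {1, 2, 5} is a clique of size 3, and the vertices of any clique must share a bag in every tree decomposition; so some bag has ≥ 3 vertices and tw(G) ≥ 2. Combining the bounds, tw(G) = 2.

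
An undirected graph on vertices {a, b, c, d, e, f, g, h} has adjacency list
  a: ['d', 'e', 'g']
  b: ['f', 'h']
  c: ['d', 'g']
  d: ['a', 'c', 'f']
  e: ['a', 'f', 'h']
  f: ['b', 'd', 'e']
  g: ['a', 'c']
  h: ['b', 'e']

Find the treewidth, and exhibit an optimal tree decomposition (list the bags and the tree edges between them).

Each bag holds 3 vertices, so the decomposition has width 2, which upper-bounds the treewidth. Since g–c–d–a–g is a cycle in G, G is not acyclic. Forests are exactly the graphs of treewidth ≤ 1, so tw(G) ≥ 2. Hence tw(G) = 2 exactly.

Treewidth 2.
One such decomposition:
Bags: B1 = {a, c, g}  B2 = {a, c, d}  B3 = {a, d, e}  B4 = {d, e, f}  B5 = {e, f, h}  B6 = {b, f, h}
Tree: B1–B2, B2–B3, B3–B4, B4–B5, B5–B6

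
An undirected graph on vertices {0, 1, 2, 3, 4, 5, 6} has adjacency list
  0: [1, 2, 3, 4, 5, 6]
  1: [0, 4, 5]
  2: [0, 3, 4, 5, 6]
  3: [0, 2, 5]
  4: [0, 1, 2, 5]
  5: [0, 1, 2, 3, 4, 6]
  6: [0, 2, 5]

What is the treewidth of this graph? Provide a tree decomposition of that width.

Each bag holds 4 vertices, so the decomposition has width 3, which upper-bounds the treewidth. Conversely, {0, 1, 4, 5} is a clique of size 4, and the vertices of any clique must share a bag in every tree decomposition; so some bag has ≥ 4 vertices and tw(G) ≥ 3. The upper and lower bounds meet at 3, so that is the treewidth.

Treewidth 3.
One such decomposition:
Bags: B1 = {0, 2, 3, 5}  B2 = {0, 2, 4, 5}  B3 = {0, 1, 4, 5}  B4 = {0, 2, 5, 6}
Tree: B1–B2, B2–B3, B1–B4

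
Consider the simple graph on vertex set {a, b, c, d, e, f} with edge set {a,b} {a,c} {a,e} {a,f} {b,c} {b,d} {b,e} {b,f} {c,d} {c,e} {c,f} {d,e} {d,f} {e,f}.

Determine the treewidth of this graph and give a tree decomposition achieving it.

Treewidth 4.
One optimal decomposition is:
Bags: B1 = {a, b, c, e, f}  B2 = {b, c, d, e, f}
Tree: B1–B2

Each bag holds 5 vertices, so the decomposition has width 4, which upper-bounds the treewidth. For the lower bound, the 5 vertices {b, c, d, e, f} are pairwise adjacent, and any tree decomposition puts a clique entirely inside one bag — forcing width ≥ 4. Therefore the treewidth is 4.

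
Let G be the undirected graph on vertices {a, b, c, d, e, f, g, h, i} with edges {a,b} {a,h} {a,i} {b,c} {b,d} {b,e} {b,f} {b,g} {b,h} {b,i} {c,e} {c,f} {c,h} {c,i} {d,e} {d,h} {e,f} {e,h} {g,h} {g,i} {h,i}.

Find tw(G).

A width-3 tree decomposition is:
Bags: B1 = {b, c, e, h}  B2 = {b, c, h, i}  B3 = {b, c, e, f}  B4 = {b, d, e, h}  B5 = {b, g, h, i}  B6 = {a, b, h, i}
Tree: B1–B2, B1–B3, B1–B4, B2–B5, B2–B6
The largest bag has 4 vertices, giving width 3; this decomposition certifies tw(G) ≤ 3. For the lower bound, the 4 vertices {b, d, e, h} are pairwise adjacent, and any tree decomposition puts a clique entirely inside one bag — forcing width ≥ 3. Combining the bounds, tw(G) = 3.

3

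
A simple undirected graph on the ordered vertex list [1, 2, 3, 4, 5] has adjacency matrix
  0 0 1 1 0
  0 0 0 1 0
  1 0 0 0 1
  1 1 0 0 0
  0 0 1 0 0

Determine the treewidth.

A width-1 tree decomposition is:
Bags: B1 = {1, 4}  B2 = {1, 3}  B3 = {2, 4}  B4 = {3, 5}
Tree: B1–B2, B1–B3, B2–B4
Every bag has size at most 2, so the width is 2 − 1 = 1 and tw(G) ≤ 1. Any graph with an edge has treewidth ≥ 1, and G has the edge 1–4. The upper and lower bounds meet at 1, so that is the treewidth.

1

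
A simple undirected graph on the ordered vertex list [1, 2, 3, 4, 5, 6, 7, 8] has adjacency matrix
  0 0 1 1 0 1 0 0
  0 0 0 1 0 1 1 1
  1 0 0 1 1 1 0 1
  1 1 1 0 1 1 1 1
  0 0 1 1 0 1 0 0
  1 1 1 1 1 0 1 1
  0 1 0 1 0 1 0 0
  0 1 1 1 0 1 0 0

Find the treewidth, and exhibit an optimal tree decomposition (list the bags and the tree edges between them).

The largest bag has 4 vertices, giving width 3; this decomposition certifies tw(G) ≤ 3. Conversely, {2, 4, 6, 8} is a clique of size 4, and the vertices of any clique must share a bag in every tree decomposition; so some bag has ≥ 4 vertices and tw(G) ≥ 3. Therefore the treewidth is 3.

Treewidth 3.
One such decomposition:
Bags: B1 = {3, 4, 5, 6}  B2 = {3, 4, 6, 8}  B3 = {2, 4, 6, 8}  B4 = {2, 4, 6, 7}  B5 = {1, 3, 4, 6}
Tree: B1–B2, B2–B3, B3–B4, B2–B5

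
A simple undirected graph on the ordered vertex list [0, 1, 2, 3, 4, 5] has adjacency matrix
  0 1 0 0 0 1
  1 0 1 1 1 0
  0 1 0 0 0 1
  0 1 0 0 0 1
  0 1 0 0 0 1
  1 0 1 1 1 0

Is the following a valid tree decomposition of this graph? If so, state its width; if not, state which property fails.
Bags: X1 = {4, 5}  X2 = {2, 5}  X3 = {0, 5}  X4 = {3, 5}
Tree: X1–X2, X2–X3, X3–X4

No — vertex 1 appears in no bag.

A tree decomposition must satisfy three properties: every vertex lies in some bag; for every edge, both endpoints lie together in some bag; and for every vertex, the bags containing it form a connected subtree. Here vertex 1 appears in no bag, so the decomposition is invalid.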